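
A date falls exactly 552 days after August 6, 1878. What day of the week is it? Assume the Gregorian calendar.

Monday

Aug 6, 1878 is a Tuesday.
552 mod 7 = 6, so 552 days after a Tuesday is Tuesday + 6 = Monday.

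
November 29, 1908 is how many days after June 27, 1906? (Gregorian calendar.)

886

Jun 27, 1906 → Jun 27, 1907: 365 days.
Jun 27, 1907 → Jun 27, 1908: 366 days (Feb 29, 1908 is in that span).
Jun 27, 1908 → Jul 27, 1908: 30 days (June has 30).
Jul 27, 1908 → Aug 27, 1908: 31 days (July has 31).
Aug 27, 1908 → Sep 27, 1908: 31 days (August has 31).
Sep 27, 1908 → Oct 27, 1908: 30 days (September has 30).
Oct 27, 1908 → Nov 27, 1908: 31 days (October has 31).
Nov 27, 1908 → Nov 29, 1908: 2 days.
Total: 886 days.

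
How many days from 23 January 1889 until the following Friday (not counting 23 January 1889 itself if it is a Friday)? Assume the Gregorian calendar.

Jan 23, 1889 is a Wednesday.
From Wednesday to the next Friday is 2 days.

2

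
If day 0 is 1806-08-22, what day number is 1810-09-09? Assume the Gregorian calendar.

1479

Aug 22, 1806 → Aug 22, 1807: 365 days.
Aug 22, 1807 → Aug 22, 1808: 366 days (Feb 29, 1808 is in that span).
Aug 22, 1808 → Aug 22, 1809: 365 days.
Aug 22, 1809 → Sep 22, 1809: 31 days (August has 31).
Sep 22, 1809 → Oct 22, 1809: 30 days (September has 30).
Oct 22, 1809 → Nov 22, 1809: 31 days (October has 31).
Nov 22, 1809 → Dec 22, 1809: 30 days (November has 30).
Dec 22, 1809 → Jan 22, 1810: 31 days (December has 31).
Jan 22, 1810 → Feb 22, 1810: 31 days (January has 31).
Feb 22, 1810 → Mar 22, 1810: 28 days (February has 28).
Mar 22, 1810 → Apr 22, 1810: 31 days (March has 31).
Apr 22, 1810 → May 22, 1810: 30 days (April has 30).
May 22, 1810 → Jun 22, 1810: 31 days (May has 31).
Jun 22, 1810 → Jul 22, 1810: 30 days (June has 30).
Jul 22, 1810 → Aug 22, 1810: 31 days (July has 31).
Aug 22, 1810 → Sep 9, 1810: 18 days.
Total: 1479 days.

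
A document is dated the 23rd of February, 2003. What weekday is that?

Sunday

Doomsday rule: the anchor day for the 2000s is Tuesday. For year 03: 3÷12 = 0 r 3, and 3÷4 = 0, so 0+3+0 = 3.
Tuesday + 3 ≡ Friday — that's 2003's doomsday.
In February the doomsday date is Feb 28 (2003 is not a leap year).
Feb 23 is 5 days before Feb 28; 5 mod 7 = 5, so Friday − 5 = Sunday.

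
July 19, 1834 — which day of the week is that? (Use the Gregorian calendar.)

Saturday

Doomsday rule: the anchor day for the 1800s is Friday. For year 34: 34÷12 = 2 r 10, and 10÷4 = 2, so 2+10+2 = 14.
Friday + 14 ≡ Friday — that's 1834's doomsday.
In July the doomsday date is Jul 11.
Jul 19 is 8 days after Jul 11; 8 mod 7 = 1, so Friday + 1 = Saturday.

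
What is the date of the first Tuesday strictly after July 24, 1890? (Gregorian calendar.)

Jul 24, 1890 is a Thursday.
From Thursday to the next Tuesday is 5 days.
Jul 24, 1890 + 5 = Jul 29, 1890.

July 29, 1890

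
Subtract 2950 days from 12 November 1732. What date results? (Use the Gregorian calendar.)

−366 (one year; includes Feb 29, 1732) → Nov 12, 1731 (2584 left).
−365 (one year) → Nov 12, 1730 (2219 left).
−365 (one year) → Nov 12, 1729 (1854 left).
−365 (one year) → Nov 12, 1728 (1489 left).
−366 (one year; includes Feb 29, 1728) → Nov 12, 1727 (1123 left).
−365 (one year) → Nov 12, 1726 (758 left).
−365 (one year) → Nov 12, 1725 (393 left).
−12 → Oct 31, 1725 (end of Oct, 31 days; 381 left).
−31 → Sep 30, 1725 (end of Sep, 30 days; 350 left).
−30 → Aug 31, 1725 (end of Aug, 31 days; 320 left).
−31 → Jul 31, 1725 (end of Jul, 31 days; 289 left).
−31 → Jun 30, 1725 (end of Jun, 30 days; 258 left).
−30 → May 31, 1725 (end of May, 31 days; 228 left).
−31 → Apr 30, 1725 (end of Apr, 30 days; 197 left).
−30 → Mar 31, 1725 (end of Mar, 31 days; 167 left).
−31 → Feb 28, 1725 (end of Feb, 28 days; 136 left).
−28 → Jan 31, 1725 (end of Jan, 31 days; 108 left).
−31 → Dec 31, 1724 (end of Dec, 31 days; 77 left).
−31 → Nov 30, 1724 (end of Nov, 30 days; 46 left).
−30 → Oct 31, 1724 (end of Oct, 31 days; 16 left).
−16 → Oct 15, 1724.

October 15, 1724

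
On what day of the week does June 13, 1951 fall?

January 1, 1951 is a Monday.
Jan 1, 1951 → Feb 1, 1951: 31 days (January has 31).
Feb 1, 1951 → Mar 1, 1951: 28 days (February has 28).
Mar 1, 1951 → Apr 1, 1951: 31 days (March has 31).
Apr 1, 1951 → May 1, 1951: 30 days (April has 30).
May 1, 1951 → Jun 1, 1951: 31 days (May has 31).
Jun 1, 1951 → Jun 13, 1951: 12 days.
Total: 163 days.
163 mod 7 = 2, so Monday + 2 = Wednesday.

Wednesday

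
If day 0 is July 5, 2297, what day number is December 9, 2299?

887

Jul 5, 2297 → Jul 5, 2298: 365 days.
Jul 5, 2298 → Jul 5, 2299: 365 days.
Jul 5, 2299 → Aug 5, 2299: 31 days (July has 31).
Aug 5, 2299 → Sep 5, 2299: 31 days (August has 31).
Sep 5, 2299 → Oct 5, 2299: 30 days (September has 30).
Oct 5, 2299 → Nov 5, 2299: 31 days (October has 31).
Nov 5, 2299 → Dec 5, 2299: 30 days (November has 30).
Dec 5, 2299 → Dec 9, 2299: 4 days.
Total: 887 days.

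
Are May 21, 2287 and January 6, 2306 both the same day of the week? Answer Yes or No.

Yes

From May 21, 2287 to Jan 6, 2306 is 6804 days.
6804 mod 7 = 0, so they are the same weekday.
(May 21, 2287 is a Saturday; Jan 6, 2306 is a Saturday.)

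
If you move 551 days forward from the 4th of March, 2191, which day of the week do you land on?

Mar 4, 2191 is a Friday.
551 mod 7 = 5, so 551 days after a Friday is Friday + 5 = Wednesday.

Wednesday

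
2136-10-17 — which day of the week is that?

Doomsday rule: the anchor day for the 2100s is Sunday. For year 36: 36÷12 = 3 r 0, and 0÷4 = 0, so 3+0+0 = 3.
Sunday + 3 ≡ Wednesday — that's 2136's doomsday.
In October the doomsday date is Oct 10.
Oct 17 is 7 days after Oct 10; 7 mod 7 = 0, so Wednesday + 0 = Wednesday.

Wednesday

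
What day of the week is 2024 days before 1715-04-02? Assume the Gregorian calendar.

First find the weekday of Apr 2, 1715. Doomsday rule: the anchor day for the 1700s is Sunday. For year 15: 15÷12 = 1 r 3, and 3÷4 = 0, so 1+3+0 = 4.
Sunday + 4 ≡ Thursday — that's 1715's doomsday.
In April the doomsday date is Apr 4.
Apr 2 is 2 days before Apr 4; 2 mod 7 = 2, so Thursday − 2 = Tuesday.
2024 mod 7 = 1, so 2024 days before a Tuesday is Tuesday − 1 = Monday.

Monday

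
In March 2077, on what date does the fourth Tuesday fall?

March 23, 2077

March 1, 2077 is a Monday.
The first Tuesday is therefore March 2 (1 days later).
The fourth Tuesday is 2 + 3×7 = March 23.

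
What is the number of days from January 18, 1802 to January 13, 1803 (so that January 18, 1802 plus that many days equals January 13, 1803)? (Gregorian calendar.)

Jan 18, 1802 → Feb 18, 1802: 31 days (January has 31).
Feb 18, 1802 → Mar 18, 1802: 28 days (February has 28).
Mar 18, 1802 → Apr 18, 1802: 31 days (March has 31).
Apr 18, 1802 → May 18, 1802: 30 days (April has 30).
May 18, 1802 → Jun 18, 1802: 31 days (May has 31).
Jun 18, 1802 → Jul 18, 1802: 30 days (June has 30).
Jul 18, 1802 → Aug 18, 1802: 31 days (July has 31).
Aug 18, 1802 → Sep 18, 1802: 31 days (August has 31).
Sep 18, 1802 → Oct 18, 1802: 30 days (September has 30).
Oct 18, 1802 → Nov 18, 1802: 31 days (October has 31).
Nov 18, 1802 → Dec 18, 1802: 30 days (November has 30).
Dec 18, 1802 → Jan 13, 1803: 26 days.
Total: 360 days.

360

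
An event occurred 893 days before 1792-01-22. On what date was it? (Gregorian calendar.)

−365 (one year) → Jan 22, 1791 (528 left).
−365 (one year) → Jan 22, 1790 (163 left).
−22 → Dec 31, 1789 (end of Dec, 31 days; 141 left).
−31 → Nov 30, 1789 (end of Nov, 30 days; 110 left).
−30 → Oct 31, 1789 (end of Oct, 31 days; 80 left).
−31 → Sep 30, 1789 (end of Sep, 30 days; 49 left).
−30 → Aug 31, 1789 (end of Aug, 31 days; 19 left).
−19 → Aug 12, 1789.

August 12, 1789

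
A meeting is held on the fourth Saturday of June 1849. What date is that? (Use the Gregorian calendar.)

June 23, 1849

June 1, 1849 is a Friday.
The first Saturday is therefore June 2 (1 days later).
The fourth Saturday is 2 + 3×7 = June 23.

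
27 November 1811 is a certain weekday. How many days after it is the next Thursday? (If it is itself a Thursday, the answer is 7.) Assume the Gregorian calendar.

1

Nov 27, 1811 is a Wednesday.
From Wednesday to the next Thursday is 1 day.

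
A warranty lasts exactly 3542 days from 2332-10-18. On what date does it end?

+365 (one year) → Oct 18, 2333 (3177 left).
+365 (one year) → Oct 18, 2334 (2812 left).
+365 (one year) → Oct 18, 2335 (2447 left).
+366 (one year; includes Feb 29, 2336) → Oct 18, 2336 (2081 left).
+365 (one year) → Oct 18, 2337 (1716 left).
+365 (one year) → Oct 18, 2338 (1351 left).
+365 (one year) → Oct 18, 2339 (986 left).
+366 (one year; includes Feb 29, 2340) → Oct 18, 2340 (620 left).
+365 (one year) → Oct 18, 2341 (255 left).
Oct has 31 days: +14 → Nov 1, 2341 (241 left).
Nov has 30 days: +30 → Dec 1, 2341 (211 left).
Dec has 31 days: +31 → Jan 1, 2342 (180 left).
Jan has 31 days: +31 → Feb 1, 2342 (149 left).
Feb has 28 days: +28 → Mar 1, 2342 (121 left).
Mar has 31 days: +31 → Apr 1, 2342 (90 left).
Apr has 30 days: +30 → May 1, 2342 (60 left).
May has 31 days: +31 → Jun 1, 2342 (29 left).
+29 → Jun 30, 2342.

June 30, 2342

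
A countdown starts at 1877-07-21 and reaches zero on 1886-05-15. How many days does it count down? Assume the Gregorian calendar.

Jul 21, 1877 → Jul 21, 1878: 365 days.
Jul 21, 1878 → Jul 21, 1879: 365 days.
Jul 21, 1879 → Jul 21, 1880: 366 days (Feb 29, 1880 is in that span).
Jul 21, 1880 → Jul 21, 1881: 365 days.
Jul 21, 1881 → Jul 21, 1882: 365 days.
Jul 21, 1882 → Jul 21, 1883: 365 days.
Jul 21, 1883 → Jul 21, 1884: 366 days (Feb 29, 1884 is in that span).
Jul 21, 1884 → Jul 21, 1885: 365 days.
Jul 21, 1885 → Aug 21, 1885: 31 days (July has 31).
Aug 21, 1885 → Sep 21, 1885: 31 days (August has 31).
Sep 21, 1885 → Oct 21, 1885: 30 days (September has 30).
Oct 21, 1885 → Nov 21, 1885: 31 days (October has 31).
Nov 21, 1885 → Dec 21, 1885: 30 days (November has 30).
Dec 21, 1885 → Jan 21, 1886: 31 days (December has 31).
Jan 21, 1886 → Feb 21, 1886: 31 days (January has 31).
Feb 21, 1886 → Mar 21, 1886: 28 days (February has 28).
Mar 21, 1886 → Apr 21, 1886: 31 days (March has 31).
Apr 21, 1886 → May 15, 1886: 24 days.
Total: 3220 days.

3220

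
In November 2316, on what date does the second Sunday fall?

November 12, 2316

November 1, 2316 is a Wednesday.
The first Sunday is therefore November 5 (4 days later).
The second Sunday is 5 + 1×7 = November 12.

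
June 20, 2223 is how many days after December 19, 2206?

6027

Dec 19, 2206 → Dec 19, 2207: 365 days.
Dec 19, 2207 → Dec 19, 2208: 366 days (Feb 29, 2208 is in that span).
Dec 19, 2208 → Dec 19, 2209: 365 days.
Dec 19, 2209 → Dec 19, 2210: 365 days.
Dec 19, 2210 → Dec 19, 2211: 365 days.
Dec 19, 2211 → Dec 19, 2212: 366 days (Feb 29, 2212 is in that span).
Dec 19, 2212 → Dec 19, 2213: 365 days.
Dec 19, 2213 → Dec 19, 2214: 365 days.
Dec 19, 2214 → Dec 19, 2215: 365 days.
Dec 19, 2215 → Dec 19, 2216: 366 days (Feb 29, 2216 is in that span).
Dec 19, 2216 → Dec 19, 2217: 365 days.
Dec 19, 2217 → Dec 19, 2218: 365 days.
Dec 19, 2218 → Dec 19, 2219: 365 days.
Dec 19, 2219 → Dec 19, 2220: 366 days (Feb 29, 2220 is in that span).
Dec 19, 2220 → Dec 19, 2221: 365 days.
Dec 19, 2221 → Dec 19, 2222: 365 days.
Dec 19, 2222 → Jan 19, 2223: 31 days (December has 31).
Jan 19, 2223 → Feb 19, 2223: 31 days (January has 31).
Feb 19, 2223 → Mar 19, 2223: 28 days (February has 28).
Mar 19, 2223 → Apr 19, 2223: 31 days (March has 31).
Apr 19, 2223 → May 19, 2223: 30 days (April has 30).
May 19, 2223 → Jun 19, 2223: 31 days (May has 31).
Jun 19, 2223 → Jun 20, 2223: 1 days.
Total: 6027 days.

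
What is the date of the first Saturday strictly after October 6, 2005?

October 8, 2005

Oct 6, 2005 is a Thursday.
From Thursday to the next Saturday is 2 days.
Oct 6, 2005 + 2 = Oct 8, 2005.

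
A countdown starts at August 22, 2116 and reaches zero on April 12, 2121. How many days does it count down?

1694

Aug 22, 2116 → Aug 22, 2117: 365 days.
Aug 22, 2117 → Aug 22, 2118: 365 days.
Aug 22, 2118 → Aug 22, 2119: 365 days.
Aug 22, 2119 → Aug 22, 2120: 366 days (Feb 29, 2120 is in that span).
Aug 22, 2120 → Sep 22, 2120: 31 days (August has 31).
Sep 22, 2120 → Oct 22, 2120: 30 days (September has 30).
Oct 22, 2120 → Nov 22, 2120: 31 days (October has 31).
Nov 22, 2120 → Dec 22, 2120: 30 days (November has 30).
Dec 22, 2120 → Jan 22, 2121: 31 days (December has 31).
Jan 22, 2121 → Feb 22, 2121: 31 days (January has 31).
Feb 22, 2121 → Mar 22, 2121: 28 days (February has 28).
Mar 22, 2121 → Apr 12, 2121: 21 days.
Total: 1694 days.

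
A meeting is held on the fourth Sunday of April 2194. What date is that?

April 1, 2194 is a Tuesday.
The first Sunday is therefore April 6 (5 days later).
The fourth Sunday is 6 + 3×7 = April 27.

April 27, 2194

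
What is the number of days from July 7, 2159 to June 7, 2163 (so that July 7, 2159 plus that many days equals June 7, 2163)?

1431

Jul 7, 2159 → Jul 7, 2160: 366 days (Feb 29, 2160 is in that span).
Jul 7, 2160 → Jul 7, 2161: 365 days.
Jul 7, 2161 → Jul 7, 2162: 365 days.
Jul 7, 2162 → Aug 7, 2162: 31 days (July has 31).
Aug 7, 2162 → Sep 7, 2162: 31 days (August has 31).
Sep 7, 2162 → Oct 7, 2162: 30 days (September has 30).
Oct 7, 2162 → Nov 7, 2162: 31 days (October has 31).
Nov 7, 2162 → Dec 7, 2162: 30 days (November has 30).
Dec 7, 2162 → Jan 7, 2163: 31 days (December has 31).
Jan 7, 2163 → Feb 7, 2163: 31 days (January has 31).
Feb 7, 2163 → Mar 7, 2163: 28 days (February has 28).
Mar 7, 2163 → Apr 7, 2163: 31 days (March has 31).
Apr 7, 2163 → May 7, 2163: 30 days (April has 30).
May 7, 2163 → Jun 7, 2163: 31 days.
Total: 1431 days.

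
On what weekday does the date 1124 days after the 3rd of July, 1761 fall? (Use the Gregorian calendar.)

Tuesday

Jul 3, 1761 is a Friday.
1124 mod 7 = 4, so 1124 days after a Friday is Friday + 4 = Tuesday.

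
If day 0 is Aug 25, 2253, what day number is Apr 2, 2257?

1316

Aug 25, 2253 → Aug 25, 2254: 365 days.
Aug 25, 2254 → Aug 25, 2255: 365 days.
Aug 25, 2255 → Aug 25, 2256: 366 days (Feb 29, 2256 is in that span).
Aug 25, 2256 → Sep 25, 2256: 31 days (August has 31).
Sep 25, 2256 → Oct 25, 2256: 30 days (September has 30).
Oct 25, 2256 → Nov 25, 2256: 31 days (October has 31).
Nov 25, 2256 → Dec 25, 2256: 30 days (November has 30).
Dec 25, 2256 → Jan 25, 2257: 31 days (December has 31).
Jan 25, 2257 → Feb 25, 2257: 31 days (January has 31).
Feb 25, 2257 → Mar 25, 2257: 28 days (February has 28).
Mar 25, 2257 → Apr 2, 2257: 8 days.
Total: 1316 days.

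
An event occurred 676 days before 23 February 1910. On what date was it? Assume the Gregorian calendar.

April 18, 1908

−365 (one year) → Feb 23, 1909 (311 left).
−23 → Jan 31, 1909 (end of Jan, 31 days; 288 left).
−31 → Dec 31, 1908 (end of Dec, 31 days; 257 left).
−31 → Nov 30, 1908 (end of Nov, 30 days; 226 left).
−30 → Oct 31, 1908 (end of Oct, 31 days; 196 left).
−31 → Sep 30, 1908 (end of Sep, 30 days; 165 left).
−30 → Aug 31, 1908 (end of Aug, 31 days; 135 left).
−31 → Jul 31, 1908 (end of Jul, 31 days; 104 left).
−31 → Jun 30, 1908 (end of Jun, 30 days; 73 left).
−30 → May 31, 1908 (end of May, 31 days; 43 left).
−31 → Apr 30, 1908 (end of Apr, 30 days; 12 left).
−12 → Apr 18, 1908.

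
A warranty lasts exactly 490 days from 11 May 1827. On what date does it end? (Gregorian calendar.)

+366 (one year; includes Feb 29, 1828) → May 11, 1828 (124 left).
May has 31 days: +21 → Jun 1, 1828 (103 left).
Jun has 30 days: +30 → Jul 1, 1828 (73 left).
Jul has 31 days: +31 → Aug 1, 1828 (42 left).
Aug has 31 days: +31 → Sep 1, 1828 (11 left).
+11 → Sep 12, 1828.

September 12, 1828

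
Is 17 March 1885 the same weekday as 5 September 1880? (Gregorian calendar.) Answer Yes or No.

No

From Sep 5, 1880 to Mar 17, 1885 is 1654 days.
1654 mod 7 = 2, so they are different weekdays.
(Sep 5, 1880 is a Sunday; Mar 17, 1885 is a Tuesday.)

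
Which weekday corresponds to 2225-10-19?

Wednesday

Doomsday rule: the anchor day for the 2200s is Friday. For year 25: 25÷12 = 2 r 1, and 1÷4 = 0, so 2+1+0 = 3.
Friday + 3 ≡ Monday — that's 2225's doomsday.
In October the doomsday date is Oct 10.
Oct 19 is 9 days after Oct 10; 9 mod 7 = 2, so Monday + 2 = Wednesday.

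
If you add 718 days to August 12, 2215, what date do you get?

July 30, 2217

+366 (one year; includes Feb 29, 2216) → Aug 12, 2216 (352 left).
Aug has 31 days: +20 → Sep 1, 2216 (332 left).
Sep has 30 days: +30 → Oct 1, 2216 (302 left).
Oct has 31 days: +31 → Nov 1, 2216 (271 left).
Nov has 30 days: +30 → Dec 1, 2216 (241 left).
Dec has 31 days: +31 → Jan 1, 2217 (210 left).
Jan has 31 days: +31 → Feb 1, 2217 (179 left).
Feb has 28 days: +28 → Mar 1, 2217 (151 left).
Mar has 31 days: +31 → Apr 1, 2217 (120 left).
Apr has 30 days: +30 → May 1, 2217 (90 left).
May has 31 days: +31 → Jun 1, 2217 (59 left).
Jun has 30 days: +30 → Jul 1, 2217 (29 left).
+29 → Jul 30, 2217.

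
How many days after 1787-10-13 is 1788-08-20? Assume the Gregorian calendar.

312

Oct 13, 1787 → Nov 13, 1787: 31 days (October has 31).
Nov 13, 1787 → Dec 13, 1787: 30 days (November has 30).
Dec 13, 1787 → Jan 13, 1788: 31 days (December has 31).
Jan 13, 1788 → Feb 13, 1788: 31 days (January has 31).
Feb 13, 1788 → Mar 13, 1788: 29 days (February has 29).
Mar 13, 1788 → Apr 13, 1788: 31 days (March has 31).
Apr 13, 1788 → May 13, 1788: 30 days (April has 30).
May 13, 1788 → Jun 13, 1788: 31 days (May has 31).
Jun 13, 1788 → Jul 13, 1788: 30 days (June has 30).
Jul 13, 1788 → Aug 13, 1788: 31 days (July has 31).
Aug 13, 1788 → Aug 20, 1788: 7 days.
Total: 312 days.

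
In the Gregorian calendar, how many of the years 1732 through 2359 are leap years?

Multiples of 4 in [1732,2359]: 157.
Of those, multiples of 100: 6 (not leap unless ÷400).
Multiples of 400: 1.
Leap years = 157 − 6 + 1 = 152.

152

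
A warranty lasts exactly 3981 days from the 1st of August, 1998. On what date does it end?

June 25, 2009

+365 (one year) → Aug 1, 1999 (3616 left).
+366 (one year; includes Feb 29, 2000) → Aug 1, 2000 (3250 left).
+365 (one year) → Aug 1, 2001 (2885 left).
+365 (one year) → Aug 1, 2002 (2520 left).
+365 (one year) → Aug 1, 2003 (2155 left).
+366 (one year; includes Feb 29, 2004) → Aug 1, 2004 (1789 left).
+365 (one year) → Aug 1, 2005 (1424 left).
+365 (one year) → Aug 1, 2006 (1059 left).
+365 (one year) → Aug 1, 2007 (694 left).
+366 (one year; includes Feb 29, 2008) → Aug 1, 2008 (328 left).
Aug has 31 days: +31 → Sep 1, 2008 (297 left).
Sep has 30 days: +30 → Oct 1, 2008 (267 left).
Oct has 31 days: +31 → Nov 1, 2008 (236 left).
Nov has 30 days: +30 → Dec 1, 2008 (206 left).
Dec has 31 days: +31 → Jan 1, 2009 (175 left).
Jan has 31 days: +31 → Feb 1, 2009 (144 left).
Feb has 28 days: +28 → Mar 1, 2009 (116 left).
Mar has 31 days: +31 → Apr 1, 2009 (85 left).
Apr has 30 days: +30 → May 1, 2009 (55 left).
May has 31 days: +31 → Jun 1, 2009 (24 left).
+24 → Jun 25, 2009.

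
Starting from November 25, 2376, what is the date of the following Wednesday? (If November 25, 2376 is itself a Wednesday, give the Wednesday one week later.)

December 1, 2376

Nov 25, 2376 is a Thursday.
From Thursday to the next Wednesday is 6 days.
Nov 25, 2376 + 6 = Dec 1, 2376.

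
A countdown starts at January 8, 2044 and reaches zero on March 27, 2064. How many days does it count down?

7384

Jan 8, 2044 → Jan 8, 2045: 366 days (Feb 29, 2044 is in that span).
Jan 8, 2045 → Jan 8, 2046: 365 days.
Jan 8, 2046 → Jan 8, 2047: 365 days.
Jan 8, 2047 → Jan 8, 2048: 365 days.
Jan 8, 2048 → Jan 8, 2049: 366 days (Feb 29, 2048 is in that span).
Jan 8, 2049 → Jan 8, 2050: 365 days.
Jan 8, 2050 → Jan 8, 2051: 365 days.
Jan 8, 2051 → Jan 8, 2052: 365 days.
Jan 8, 2052 → Jan 8, 2053: 366 days (Feb 29, 2052 is in that span).
Jan 8, 2053 → Jan 8, 2054: 365 days.
Jan 8, 2054 → Jan 8, 2055: 365 days.
Jan 8, 2055 → Jan 8, 2056: 365 days.
Jan 8, 2056 → Jan 8, 2057: 366 days (Feb 29, 2056 is in that span).
Jan 8, 2057 → Jan 8, 2058: 365 days.
Jan 8, 2058 → Jan 8, 2059: 365 days.
Jan 8, 2059 → Jan 8, 2060: 365 days.
Jan 8, 2060 → Jan 8, 2061: 366 days (Feb 29, 2060 is in that span).
Jan 8, 2061 → Jan 8, 2062: 365 days.
Jan 8, 2062 → Jan 8, 2063: 365 days.
Jan 8, 2063 → Jan 8, 2064: 365 days.
Jan 8, 2064 → Feb 8, 2064: 31 days (January has 31).
Feb 8, 2064 → Mar 8, 2064: 29 days (February has 29).
Mar 8, 2064 → Mar 27, 2064: 19 days.
Total: 7384 days.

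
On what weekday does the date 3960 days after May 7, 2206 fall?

First find the weekday of May 7, 2206. Doomsday rule: the anchor day for the 2200s is Friday. For year 06: 6÷12 = 0 r 6, and 6÷4 = 1, so 0+6+1 = 7.
Friday + 7 ≡ Friday — that's 2206's doomsday.
In May the doomsday date is May 9.
May 7 is 2 days before May 9; 2 mod 7 = 2, so Friday − 2 = Wednesday.
3960 mod 7 = 5, so 3960 days after a Wednesday is Wednesday + 5 = Monday.

Monday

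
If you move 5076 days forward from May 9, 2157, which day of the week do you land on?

Tuesday

May 9, 2157 is a Monday.
5076 mod 7 = 1, so 5076 days after a Monday is Monday + 1 = Tuesday.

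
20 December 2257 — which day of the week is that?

Sunday

Doomsday rule: the anchor day for the 2200s is Friday. For year 57: 57÷12 = 4 r 9, and 9÷4 = 2, so 4+9+2 = 15.
Friday + 15 ≡ Saturday — that's 2257's doomsday.
In December the doomsday date is Dec 12.
Dec 20 is 8 days after Dec 12; 8 mod 7 = 1, so Saturday + 1 = Sunday.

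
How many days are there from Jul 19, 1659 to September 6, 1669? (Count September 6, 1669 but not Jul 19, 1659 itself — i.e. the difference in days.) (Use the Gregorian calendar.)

Jul 19, 1659 → Jul 19, 1660: 366 days (Feb 29, 1660 is in that span).
Jul 19, 1660 → Jul 19, 1661: 365 days.
Jul 19, 1661 → Jul 19, 1662: 365 days.
Jul 19, 1662 → Jul 19, 1663: 365 days.
Jul 19, 1663 → Jul 19, 1664: 366 days (Feb 29, 1664 is in that span).
Jul 19, 1664 → Jul 19, 1665: 365 days.
Jul 19, 1665 → Jul 19, 1666: 365 days.
Jul 19, 1666 → Jul 19, 1667: 365 days.
Jul 19, 1667 → Jul 19, 1668: 366 days (Feb 29, 1668 is in that span).
Jul 19, 1668 → Jul 19, 1669: 365 days.
Jul 19, 1669 → Aug 19, 1669: 31 days (July has 31).
Aug 19, 1669 → Sep 6, 1669: 18 days.
Total: 3702 days.

3702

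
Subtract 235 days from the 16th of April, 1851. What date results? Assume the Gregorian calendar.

August 24, 1850

−16 → Mar 31, 1851 (end of Mar, 31 days; 219 left).
−31 → Feb 28, 1851 (end of Feb, 28 days; 188 left).
−28 → Jan 31, 1851 (end of Jan, 31 days; 160 left).
−31 → Dec 31, 1850 (end of Dec, 31 days; 129 left).
−31 → Nov 30, 1850 (end of Nov, 30 days; 98 left).
−30 → Oct 31, 1850 (end of Oct, 31 days; 68 left).
−31 → Sep 30, 1850 (end of Sep, 30 days; 37 left).
−30 → Aug 31, 1850 (end of Aug, 31 days; 7 left).
−7 → Aug 24, 1850.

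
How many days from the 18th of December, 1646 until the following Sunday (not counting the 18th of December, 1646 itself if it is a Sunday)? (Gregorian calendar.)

5

Dec 18, 1646 is a Tuesday.
From Tuesday to the next Sunday is 5 days.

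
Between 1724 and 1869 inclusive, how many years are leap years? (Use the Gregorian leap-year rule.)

Multiples of 4 in [1724,1869]: 37.
Of those, multiples of 100: 1 (not leap unless ÷400).
Multiples of 400: 0.
Leap years = 37 − 1 + 0 = 36.

36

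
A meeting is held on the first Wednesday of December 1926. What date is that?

December 1, 1926 is a Wednesday.
The first Wednesday is therefore December 1 (same day).

December 1, 1926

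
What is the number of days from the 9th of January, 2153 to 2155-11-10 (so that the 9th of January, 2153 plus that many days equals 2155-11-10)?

1035

Jan 9, 2153 → Jan 9, 2154: 365 days.
Jan 9, 2154 → Jan 9, 2155: 365 days.
Jan 9, 2155 → Feb 9, 2155: 31 days (January has 31).
Feb 9, 2155 → Mar 9, 2155: 28 days (February has 28).
Mar 9, 2155 → Apr 9, 2155: 31 days (March has 31).
Apr 9, 2155 → May 9, 2155: 30 days (April has 30).
May 9, 2155 → Jun 9, 2155: 31 days (May has 31).
Jun 9, 2155 → Jul 9, 2155: 30 days (June has 30).
Jul 9, 2155 → Aug 9, 2155: 31 days (July has 31).
Aug 9, 2155 → Sep 9, 2155: 31 days (August has 31).
Sep 9, 2155 → Oct 9, 2155: 30 days (September has 30).
Oct 9, 2155 → Nov 9, 2155: 31 days (October has 31).
Nov 9, 2155 → Nov 10, 2155: 1 days.
Total: 1035 days.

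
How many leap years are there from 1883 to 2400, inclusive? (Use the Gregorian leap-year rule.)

Multiples of 4 in [1883,2400]: 130.
Of those, multiples of 100: 6 (not leap unless ÷400).
Multiples of 400: 2.
Leap years = 130 − 6 + 2 = 126.

126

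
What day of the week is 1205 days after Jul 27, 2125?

First find the weekday of Jul 27, 2125. Doomsday rule: the anchor day for the 2100s is Sunday. For year 25: 25÷12 = 2 r 1, and 1÷4 = 0, so 2+1+0 = 3.
Sunday + 3 ≡ Wednesday — that's 2125's doomsday.
In July the doomsday date is Jul 11.
Jul 27 is 16 days after Jul 11; 16 mod 7 = 2, so Wednesday + 2 = Friday.
1205 mod 7 = 1, so 1205 days after a Friday is Friday + 1 = Saturday.

Saturday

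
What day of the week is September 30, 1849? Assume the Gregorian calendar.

Sunday

Doomsday rule: the anchor day for the 1800s is Friday. For year 49: 49÷12 = 4 r 1, and 1÷4 = 0, so 4+1+0 = 5.
Friday + 5 ≡ Wednesday — that's 1849's doomsday.
In September the doomsday date is Sep 5.
Sep 30 is 25 days after Sep 5; 25 mod 7 = 4, so Wednesday + 4 = Sunday.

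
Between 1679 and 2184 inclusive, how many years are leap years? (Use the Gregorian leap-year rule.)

Multiples of 4 in [1679,2184]: 127.
Of those, multiples of 100: 5 (not leap unless ÷400).
Multiples of 400: 1.
Leap years = 127 − 5 + 1 = 123.

123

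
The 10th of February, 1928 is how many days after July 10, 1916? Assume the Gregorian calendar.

Jul 10, 1916 → Jul 10, 1917: 365 days.
Jul 10, 1917 → Jul 10, 1918: 365 days.
Jul 10, 1918 → Jul 10, 1919: 365 days.
Jul 10, 1919 → Jul 10, 1920: 366 days (Feb 29, 1920 is in that span).
Jul 10, 1920 → Jul 10, 1921: 365 days.
Jul 10, 1921 → Jul 10, 1922: 365 days.
Jul 10, 1922 → Jul 10, 1923: 365 days.
Jul 10, 1923 → Jul 10, 1924: 366 days (Feb 29, 1924 is in that span).
Jul 10, 1924 → Jul 10, 1925: 365 days.
Jul 10, 1925 → Jul 10, 1926: 365 days.
Jul 10, 1926 → Jul 10, 1927: 365 days.
Jul 10, 1927 → Aug 10, 1927: 31 days (July has 31).
Aug 10, 1927 → Sep 10, 1927: 31 days (August has 31).
Sep 10, 1927 → Oct 10, 1927: 30 days (September has 30).
Oct 10, 1927 → Nov 10, 1927: 31 days (October has 31).
Nov 10, 1927 → Dec 10, 1927: 30 days (November has 30).
Dec 10, 1927 → Jan 10, 1928: 31 days (December has 31).
Jan 10, 1928 → Feb 10, 1928: 31 days.
Total: 4232 days.

4232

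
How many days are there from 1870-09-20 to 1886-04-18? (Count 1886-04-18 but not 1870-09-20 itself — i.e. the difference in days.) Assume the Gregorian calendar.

Sep 20, 1870 → Sep 20, 1871: 365 days.
Sep 20, 1871 → Sep 20, 1872: 366 days (Feb 29, 1872 is in that span).
Sep 20, 1872 → Sep 20, 1873: 365 days.
Sep 20, 1873 → Sep 20, 1874: 365 days.
Sep 20, 1874 → Sep 20, 1875: 365 days.
Sep 20, 1875 → Sep 20, 1876: 366 days (Feb 29, 1876 is in that span).
Sep 20, 1876 → Sep 20, 1877: 365 days.
Sep 20, 1877 → Sep 20, 1878: 365 days.
Sep 20, 1878 → Sep 20, 1879: 365 days.
Sep 20, 1879 → Sep 20, 1880: 366 days (Feb 29, 1880 is in that span).
Sep 20, 1880 → Sep 20, 1881: 365 days.
Sep 20, 1881 → Sep 20, 1882: 365 days.
Sep 20, 1882 → Sep 20, 1883: 365 days.
Sep 20, 1883 → Sep 20, 1884: 366 days (Feb 29, 1884 is in that span).
Sep 20, 1884 → Sep 20, 1885: 365 days.
Sep 20, 1885 → Oct 20, 1885: 30 days (September has 30).
Oct 20, 1885 → Nov 20, 1885: 31 days (October has 31).
Nov 20, 1885 → Dec 20, 1885: 30 days (November has 30).
Dec 20, 1885 → Jan 20, 1886: 31 days (December has 31).
Jan 20, 1886 → Feb 20, 1886: 31 days (January has 31).
Feb 20, 1886 → Mar 20, 1886: 28 days (February has 28).
Mar 20, 1886 → Apr 18, 1886: 29 days.
Total: 5689 days.

5689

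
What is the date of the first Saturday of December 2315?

December 4, 2315

December 1, 2315 is a Wednesday.
The first Saturday is therefore December 4 (3 days later).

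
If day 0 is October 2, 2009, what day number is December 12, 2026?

6280

Oct 2, 2009 → Oct 2, 2010: 365 days.
Oct 2, 2010 → Oct 2, 2011: 365 days.
Oct 2, 2011 → Oct 2, 2012: 366 days (Feb 29, 2012 is in that span).
Oct 2, 2012 → Oct 2, 2013: 365 days.
Oct 2, 2013 → Oct 2, 2014: 365 days.
Oct 2, 2014 → Oct 2, 2015: 365 days.
Oct 2, 2015 → Oct 2, 2016: 366 days (Feb 29, 2016 is in that span).
Oct 2, 2016 → Oct 2, 2017: 365 days.
Oct 2, 2017 → Oct 2, 2018: 365 days.
Oct 2, 2018 → Oct 2, 2019: 365 days.
Oct 2, 2019 → Oct 2, 2020: 366 days (Feb 29, 2020 is in that span).
Oct 2, 2020 → Oct 2, 2021: 365 days.
Oct 2, 2021 → Oct 2, 2022: 365 days.
Oct 2, 2022 → Oct 2, 2023: 365 days.
Oct 2, 2023 → Oct 2, 2024: 366 days (Feb 29, 2024 is in that span).
Oct 2, 2024 → Oct 2, 2025: 365 days.
Oct 2, 2025 → Oct 2, 2026: 365 days.
Oct 2, 2026 → Nov 2, 2026: 31 days (October has 31).
Nov 2, 2026 → Dec 2, 2026: 30 days (November has 30).
Dec 2, 2026 → Dec 12, 2026: 10 days.
Total: 6280 days.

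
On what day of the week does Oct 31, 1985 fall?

Thursday

Doomsday rule: the anchor day for the 1900s is Wednesday. For year 85: 85÷12 = 7 r 1, and 1÷4 = 0, so 7+1+0 = 8.
Wednesday + 8 ≡ Thursday — that's 1985's doomsday.
In October the doomsday date is Oct 10.
Oct 31 is 21 days after Oct 10; 21 mod 7 = 0, so Thursday + 0 = Thursday.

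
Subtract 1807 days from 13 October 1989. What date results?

−365 (one year) → Oct 13, 1988 (1442 left).
−366 (one year; includes Feb 29, 1988) → Oct 13, 1987 (1076 left).
−365 (one year) → Oct 13, 1986 (711 left).
−365 (one year) → Oct 13, 1985 (346 left).
−13 → Sep 30, 1985 (end of Sep, 30 days; 333 left).
−30 → Aug 31, 1985 (end of Aug, 31 days; 303 left).
−31 → Jul 31, 1985 (end of Jul, 31 days; 272 left).
−31 → Jun 30, 1985 (end of Jun, 30 days; 241 left).
−30 → May 31, 1985 (end of May, 31 days; 211 left).
−31 → Apr 30, 1985 (end of Apr, 30 days; 180 left).
−30 → Mar 31, 1985 (end of Mar, 31 days; 150 left).
−31 → Feb 28, 1985 (end of Feb, 28 days; 119 left).
−28 → Jan 31, 1985 (end of Jan, 31 days; 91 left).
−31 → Dec 31, 1984 (end of Dec, 31 days; 60 left).
−31 → Nov 30, 1984 (end of Nov, 30 days; 29 left).
−29 → Nov 1, 1984.

November 1, 1984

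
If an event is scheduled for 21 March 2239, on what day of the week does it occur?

Thursday

Doomsday rule: the anchor day for the 2200s is Friday. For year 39: 39÷12 = 3 r 3, and 3÷4 = 0, so 3+3+0 = 6.
Friday + 6 ≡ Thursday — that's 2239's doomsday.
In March the doomsday date is Mar 14.
Mar 21 is 7 days after Mar 14; 7 mod 7 = 0, so Thursday + 0 = Thursday.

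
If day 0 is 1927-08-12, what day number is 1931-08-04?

1453

Aug 12, 1927 → Aug 12, 1928: 366 days (Feb 29, 1928 is in that span).
Aug 12, 1928 → Aug 12, 1929: 365 days.
Aug 12, 1929 → Aug 12, 1930: 365 days.
Aug 12, 1930 → Sep 12, 1930: 31 days (August has 31).
Sep 12, 1930 → Oct 12, 1930: 30 days (September has 30).
Oct 12, 1930 → Nov 12, 1930: 31 days (October has 31).
Nov 12, 1930 → Dec 12, 1930: 30 days (November has 30).
Dec 12, 1930 → Jan 12, 1931: 31 days (December has 31).
Jan 12, 1931 → Feb 12, 1931: 31 days (January has 31).
Feb 12, 1931 → Mar 12, 1931: 28 days (February has 28).
Mar 12, 1931 → Apr 12, 1931: 31 days (March has 31).
Apr 12, 1931 → May 12, 1931: 30 days (April has 30).
May 12, 1931 → Jun 12, 1931: 31 days (May has 31).
Jun 12, 1931 → Jul 12, 1931: 30 days (June has 30).
Jul 12, 1931 → Aug 4, 1931: 23 days.
Total: 1453 days.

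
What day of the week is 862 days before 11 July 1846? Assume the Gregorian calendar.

Friday

First find the weekday of Jul 11, 1846. Doomsday rule: the anchor day for the 1800s is Friday. For year 46: 46÷12 = 3 r 10, and 10÷4 = 2, so 3+10+2 = 15.
Friday + 15 ≡ Saturday — that's 1846's doomsday.
In July the doomsday date is Jul 11.
Jul 11 is the doomsday itself: Saturday.
862 mod 7 = 1, so 862 days before a Saturday is Saturday − 1 = Friday.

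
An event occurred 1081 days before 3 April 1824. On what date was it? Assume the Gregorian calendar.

−366 (one year; includes Feb 29, 1824) → Apr 3, 1823 (715 left).
−365 (one year) → Apr 3, 1822 (350 left).
−3 → Mar 31, 1822 (end of Mar, 31 days; 347 left).
−31 → Feb 28, 1822 (end of Feb, 28 days; 316 left).
−28 → Jan 31, 1822 (end of Jan, 31 days; 288 left).
−31 → Dec 31, 1821 (end of Dec, 31 days; 257 left).
−31 → Nov 30, 1821 (end of Nov, 30 days; 226 left).
−30 → Oct 31, 1821 (end of Oct, 31 days; 196 left).
−31 → Sep 30, 1821 (end of Sep, 30 days; 165 left).
−30 → Aug 31, 1821 (end of Aug, 31 days; 135 left).
−31 → Jul 31, 1821 (end of Jul, 31 days; 104 left).
−31 → Jun 30, 1821 (end of Jun, 30 days; 73 left).
−30 → May 31, 1821 (end of May, 31 days; 43 left).
−31 → Apr 30, 1821 (end of Apr, 30 days; 12 left).
−12 → Apr 18, 1821.

April 18, 1821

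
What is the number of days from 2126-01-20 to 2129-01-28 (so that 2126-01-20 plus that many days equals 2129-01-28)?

Jan 20, 2126 → Jan 20, 2127: 365 days.
Jan 20, 2127 → Jan 20, 2128: 365 days.
Jan 20, 2128 → Feb 20, 2128: 31 days (January has 31).
Feb 20, 2128 → Mar 20, 2128: 29 days (February has 29).
Mar 20, 2128 → Apr 20, 2128: 31 days (March has 31).
Apr 20, 2128 → May 20, 2128: 30 days (April has 30).
May 20, 2128 → Jun 20, 2128: 31 days (May has 31).
Jun 20, 2128 → Jul 20, 2128: 30 days (June has 30).
Jul 20, 2128 → Aug 20, 2128: 31 days (July has 31).
Aug 20, 2128 → Sep 20, 2128: 31 days (August has 31).
Sep 20, 2128 → Oct 20, 2128: 30 days (September has 30).
Oct 20, 2128 → Nov 20, 2128: 31 days (October has 31).
Nov 20, 2128 → Dec 20, 2128: 30 days (November has 30).
Dec 20, 2128 → Jan 20, 2129: 31 days (December has 31).
Jan 20, 2129 → Jan 28, 2129: 8 days.
Total: 1104 days.

1104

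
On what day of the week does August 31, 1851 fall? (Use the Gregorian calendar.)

Sunday

Doomsday rule: the anchor day for the 1800s is Friday. For year 51: 51÷12 = 4 r 3, and 3÷4 = 0, so 4+3+0 = 7.
Friday + 7 ≡ Friday — that's 1851's doomsday.
In August the doomsday date is Aug 8.
Aug 31 is 23 days after Aug 8; 23 mod 7 = 2, so Friday + 2 = Sunday.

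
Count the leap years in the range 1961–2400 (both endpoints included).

Multiples of 4 in [1961,2400]: 110.
Of those, multiples of 100: 5 (not leap unless ÷400).
Multiples of 400: 2.
Leap years = 110 − 5 + 2 = 107.

107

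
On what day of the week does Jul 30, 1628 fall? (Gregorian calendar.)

Doomsday rule: the anchor day for the 1600s is Tuesday. For year 28: 28÷12 = 2 r 4, and 4÷4 = 1, so 2+4+1 = 7.
Tuesday + 7 ≡ Tuesday — that's 1628's doomsday.
In July the doomsday date is Jul 11.
Jul 30 is 19 days after Jul 11; 19 mod 7 = 5, so Tuesday + 5 = Sunday.

Sunday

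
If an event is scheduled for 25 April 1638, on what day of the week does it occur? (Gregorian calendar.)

Doomsday rule: the anchor day for the 1600s is Tuesday. For year 38: 38÷12 = 3 r 2, and 2÷4 = 0, so 3+2+0 = 5.
Tuesday + 5 ≡ Sunday — that's 1638's doomsday.
In April the doomsday date is Apr 4.
Apr 25 is 21 days after Apr 4; 21 mod 7 = 0, so Sunday + 0 = Sunday.

Sunday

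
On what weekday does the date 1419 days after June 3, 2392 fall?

Monday

First find the weekday of Jun 3, 2392. Doomsday rule: the anchor day for the 2300s is Wednesday. For year 92: 92÷12 = 7 r 8, and 8÷4 = 2, so 7+8+2 = 17.
Wednesday + 17 ≡ Saturday — that's 2392's doomsday.
In June the doomsday date is Jun 6.
Jun 3 is 3 days before Jun 6; 3 mod 7 = 3, so Saturday − 3 = Wednesday.
1419 mod 7 = 5, so 1419 days after a Wednesday is Wednesday + 5 = Monday.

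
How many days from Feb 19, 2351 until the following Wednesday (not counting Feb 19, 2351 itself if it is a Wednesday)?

2

Feb 19, 2351 is a Monday.
From Monday to the next Wednesday is 2 days.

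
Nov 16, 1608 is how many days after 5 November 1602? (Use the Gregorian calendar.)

Nov 5, 1602 → Nov 5, 1603: 365 days.
Nov 5, 1603 → Nov 5, 1604: 366 days (Feb 29, 1604 is in that span).
Nov 5, 1604 → Nov 5, 1605: 365 days.
Nov 5, 1605 → Nov 5, 1606: 365 days.
Nov 5, 1606 → Nov 5, 1607: 365 days.
Nov 5, 1607 → Dec 5, 1607: 30 days (November has 30).
Dec 5, 1607 → Jan 5, 1608: 31 days (December has 31).
Jan 5, 1608 → Feb 5, 1608: 31 days (January has 31).
Feb 5, 1608 → Mar 5, 1608: 29 days (February has 29).
Mar 5, 1608 → Apr 5, 1608: 31 days (March has 31).
Apr 5, 1608 → May 5, 1608: 30 days (April has 30).
May 5, 1608 → Jun 5, 1608: 31 days (May has 31).
Jun 5, 1608 → Jul 5, 1608: 30 days (June has 30).
Jul 5, 1608 → Aug 5, 1608: 31 days (July has 31).
Aug 5, 1608 → Sep 5, 1608: 31 days (August has 31).
Sep 5, 1608 → Oct 5, 1608: 30 days (September has 30).
Oct 5, 1608 → Nov 5, 1608: 31 days (October has 31).
Nov 5, 1608 → Nov 16, 1608: 11 days.
Total: 2203 days.

2203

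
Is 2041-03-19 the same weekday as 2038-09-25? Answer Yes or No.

No

From Sep 25, 2038 to Mar 19, 2041 is 906 days.
906 mod 7 = 3, so they are different weekdays.
(Sep 25, 2038 is a Saturday; Mar 19, 2041 is a Tuesday.)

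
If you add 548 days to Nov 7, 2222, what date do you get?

+365 (one year) → Nov 7, 2223 (183 left).
Nov has 30 days: +24 → Dec 1, 2223 (159 left).
Dec has 31 days: +31 → Jan 1, 2224 (128 left).
Jan has 31 days: +31 → Feb 1, 2224 (97 left).
Feb has 29 days: +29 → Mar 1, 2224 (68 left).
Mar has 31 days: +31 → Apr 1, 2224 (37 left).
Apr has 30 days: +30 → May 1, 2224 (7 left).
+7 → May 8, 2224.

May 8, 2224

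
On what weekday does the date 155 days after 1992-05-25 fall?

Tuesday

First find the weekday of May 25, 1992. Doomsday rule: the anchor day for the 1900s is Wednesday. For year 92: 92÷12 = 7 r 8, and 8÷4 = 2, so 7+8+2 = 17.
Wednesday + 17 ≡ Saturday — that's 1992's doomsday.
In May the doomsday date is May 9.
May 25 is 16 days after May 9; 16 mod 7 = 2, so Saturday + 2 = Monday.
155 mod 7 = 1, so 155 days after a Monday is Monday + 1 = Tuesday.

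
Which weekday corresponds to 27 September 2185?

Tuesday

Doomsday rule: the anchor day for the 2100s is Sunday. For year 85: 85÷12 = 7 r 1, and 1÷4 = 0, so 7+1+0 = 8.
Sunday + 8 ≡ Monday — that's 2185's doomsday.
In September the doomsday date is Sep 5.
Sep 27 is 22 days after Sep 5; 22 mod 7 = 1, so Monday + 1 = Tuesday.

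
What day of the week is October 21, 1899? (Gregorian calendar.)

Doomsday rule: the anchor day for the 1800s is Friday. For year 99: 99÷12 = 8 r 3, and 3÷4 = 0, so 8+3+0 = 11.
Friday + 11 ≡ Tuesday — that's 1899's doomsday.
In October the doomsday date is Oct 10.
Oct 21 is 11 days after Oct 10; 11 mod 7 = 4, so Tuesday + 4 = Saturday.

Saturday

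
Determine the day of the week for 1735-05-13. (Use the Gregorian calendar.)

Friday

Doomsday rule: the anchor day for the 1700s is Sunday. For year 35: 35÷12 = 2 r 11, and 11÷4 = 2, so 2+11+2 = 15.
Sunday + 15 ≡ Monday — that's 1735's doomsday.
In May the doomsday date is May 9.
May 13 is 4 days after May 9; 4 mod 7 = 4, so Monday + 4 = Friday.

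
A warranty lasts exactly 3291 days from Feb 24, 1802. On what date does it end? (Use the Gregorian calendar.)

+365 (one year) → Feb 24, 1803 (2926 left).
+365 (one year) → Feb 24, 1804 (2561 left).
+366 (one year; includes Feb 29, 1804) → Feb 24, 1805 (2195 left).
+365 (one year) → Feb 24, 1806 (1830 left).
+365 (one year) → Feb 24, 1807 (1465 left).
+365 (one year) → Feb 24, 1808 (1100 left).
+366 (one year; includes Feb 29, 1808) → Feb 24, 1809 (734 left).
+365 (one year) → Feb 24, 1810 (369 left).
Feb has 28 days: +5 → Mar 1, 1810 (364 left).
Mar has 31 days: +31 → Apr 1, 1810 (333 left).
Apr has 30 days: +30 → May 1, 1810 (303 left).
May has 31 days: +31 → Jun 1, 1810 (272 left).
Jun has 30 days: +30 → Jul 1, 1810 (242 left).
Jul has 31 days: +31 → Aug 1, 1810 (211 left).
Aug has 31 days: +31 → Sep 1, 1810 (180 left).
Sep has 30 days: +30 → Oct 1, 1810 (150 left).
Oct has 31 days: +31 → Nov 1, 1810 (119 left).
Nov has 30 days: +30 → Dec 1, 1810 (89 left).
Dec has 31 days: +31 → Jan 1, 1811 (58 left).
Jan has 31 days: +31 → Feb 1, 1811 (27 left).
+27 → Feb 28, 1811.

February 28, 1811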